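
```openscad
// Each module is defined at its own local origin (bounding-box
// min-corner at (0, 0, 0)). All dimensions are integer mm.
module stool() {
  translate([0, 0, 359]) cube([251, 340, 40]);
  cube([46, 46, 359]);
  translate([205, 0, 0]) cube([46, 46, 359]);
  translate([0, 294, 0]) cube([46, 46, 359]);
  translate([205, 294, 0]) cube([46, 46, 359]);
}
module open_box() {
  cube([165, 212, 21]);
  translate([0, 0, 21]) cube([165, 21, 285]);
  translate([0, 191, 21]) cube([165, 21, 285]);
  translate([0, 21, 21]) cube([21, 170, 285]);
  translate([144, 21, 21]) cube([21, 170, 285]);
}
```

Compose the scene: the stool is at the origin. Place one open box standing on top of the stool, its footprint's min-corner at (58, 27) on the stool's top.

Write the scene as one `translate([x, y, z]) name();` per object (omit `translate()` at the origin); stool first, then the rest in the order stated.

stool();
translate([58, 27, 399]) open_box();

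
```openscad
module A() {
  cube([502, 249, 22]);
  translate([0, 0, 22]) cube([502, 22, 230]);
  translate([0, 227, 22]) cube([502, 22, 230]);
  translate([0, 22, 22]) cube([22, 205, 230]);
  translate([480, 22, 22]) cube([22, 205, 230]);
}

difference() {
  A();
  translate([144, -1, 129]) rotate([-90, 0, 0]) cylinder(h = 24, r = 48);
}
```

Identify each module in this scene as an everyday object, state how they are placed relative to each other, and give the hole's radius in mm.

The subtracted cylinder has r = 48 mm.

A is an open box. The open box has a circular hole through its front wall. The hole's radius is 48 mm.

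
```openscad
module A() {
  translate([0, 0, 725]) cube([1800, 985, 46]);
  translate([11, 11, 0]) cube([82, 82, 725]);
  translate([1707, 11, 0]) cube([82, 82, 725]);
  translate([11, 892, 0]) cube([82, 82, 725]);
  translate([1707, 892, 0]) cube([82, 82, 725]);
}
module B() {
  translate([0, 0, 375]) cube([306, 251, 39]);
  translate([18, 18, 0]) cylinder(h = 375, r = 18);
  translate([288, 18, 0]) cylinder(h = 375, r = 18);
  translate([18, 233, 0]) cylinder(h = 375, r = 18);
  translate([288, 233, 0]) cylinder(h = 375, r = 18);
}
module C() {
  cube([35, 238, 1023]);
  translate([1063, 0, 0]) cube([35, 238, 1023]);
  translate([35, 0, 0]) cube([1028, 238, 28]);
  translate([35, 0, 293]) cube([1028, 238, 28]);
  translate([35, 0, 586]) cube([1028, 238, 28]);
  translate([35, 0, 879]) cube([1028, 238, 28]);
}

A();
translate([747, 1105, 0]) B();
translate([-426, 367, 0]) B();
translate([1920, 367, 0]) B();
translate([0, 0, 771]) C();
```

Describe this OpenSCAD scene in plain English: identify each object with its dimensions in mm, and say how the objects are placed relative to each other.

A is a table with a 1800×985 mm rectangular top, 46 mm thick, top surface at z = 771 mm, supported by four 82×82 mm square legs, each inset 11 mm from the nearest pair of top edges, running from the floor.

B is a simple wooden stool: a rectangular seat 306 mm (x) by 251 mm (y), 39 mm thick, top face at z = 414 mm, on four round legs, each 36 mm in diameter. The legs rest on z = 0, each leg's axis is inset half a diameter from the nearest pair of seat edges (so the leg's bounding box is flush with the corner).

C is an open bookshelf. Two side panels, each 35 mm thick, 238 mm deep and 1023 mm tall, stand 1098 mm apart (outside-to-outside). Between them sit 4 shelves, each 28 mm thick and 238 mm deep, spanning the full gap between the sides. The bottom shelf rests on the floor (its underside at z = 0) and the clear gap between one shelf's top and the next shelf's underside is 265 mm.

Three stools sit around the table at the +y, −x, +x sides. The bookshelf is on top of the table.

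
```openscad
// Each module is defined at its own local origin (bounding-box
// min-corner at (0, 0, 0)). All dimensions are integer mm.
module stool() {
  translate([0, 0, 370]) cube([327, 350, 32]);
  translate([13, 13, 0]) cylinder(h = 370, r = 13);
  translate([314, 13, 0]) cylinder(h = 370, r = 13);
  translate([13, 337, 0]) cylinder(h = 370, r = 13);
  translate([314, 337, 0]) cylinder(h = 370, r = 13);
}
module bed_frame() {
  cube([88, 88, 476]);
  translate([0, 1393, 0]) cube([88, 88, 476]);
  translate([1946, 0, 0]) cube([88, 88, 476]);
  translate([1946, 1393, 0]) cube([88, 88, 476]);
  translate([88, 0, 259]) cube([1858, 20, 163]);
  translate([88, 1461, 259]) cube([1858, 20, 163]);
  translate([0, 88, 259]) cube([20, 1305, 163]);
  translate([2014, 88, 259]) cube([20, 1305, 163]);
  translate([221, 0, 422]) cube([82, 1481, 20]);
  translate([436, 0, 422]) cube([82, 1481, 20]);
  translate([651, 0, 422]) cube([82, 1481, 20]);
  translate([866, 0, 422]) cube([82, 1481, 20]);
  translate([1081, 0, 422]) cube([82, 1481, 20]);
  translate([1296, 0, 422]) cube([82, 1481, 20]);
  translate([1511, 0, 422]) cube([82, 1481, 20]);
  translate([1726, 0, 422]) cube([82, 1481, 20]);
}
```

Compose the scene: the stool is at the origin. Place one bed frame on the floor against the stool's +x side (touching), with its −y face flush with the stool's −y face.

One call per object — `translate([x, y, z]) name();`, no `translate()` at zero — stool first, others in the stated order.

stool();
translate([327, 0, 0]) bed_frame();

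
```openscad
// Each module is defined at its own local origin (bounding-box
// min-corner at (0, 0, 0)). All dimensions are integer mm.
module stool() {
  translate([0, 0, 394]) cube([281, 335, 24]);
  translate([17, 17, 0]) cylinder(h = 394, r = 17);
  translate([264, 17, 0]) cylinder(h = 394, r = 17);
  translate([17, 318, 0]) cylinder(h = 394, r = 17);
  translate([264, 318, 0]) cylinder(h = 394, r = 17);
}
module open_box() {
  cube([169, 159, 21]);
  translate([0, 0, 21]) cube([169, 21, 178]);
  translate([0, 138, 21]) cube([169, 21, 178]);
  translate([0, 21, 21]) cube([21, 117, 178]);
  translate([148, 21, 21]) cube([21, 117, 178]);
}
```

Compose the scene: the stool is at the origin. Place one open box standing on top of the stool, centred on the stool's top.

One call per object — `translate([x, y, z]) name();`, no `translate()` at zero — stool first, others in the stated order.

stool();
translate([56, 88, 418]) open_box();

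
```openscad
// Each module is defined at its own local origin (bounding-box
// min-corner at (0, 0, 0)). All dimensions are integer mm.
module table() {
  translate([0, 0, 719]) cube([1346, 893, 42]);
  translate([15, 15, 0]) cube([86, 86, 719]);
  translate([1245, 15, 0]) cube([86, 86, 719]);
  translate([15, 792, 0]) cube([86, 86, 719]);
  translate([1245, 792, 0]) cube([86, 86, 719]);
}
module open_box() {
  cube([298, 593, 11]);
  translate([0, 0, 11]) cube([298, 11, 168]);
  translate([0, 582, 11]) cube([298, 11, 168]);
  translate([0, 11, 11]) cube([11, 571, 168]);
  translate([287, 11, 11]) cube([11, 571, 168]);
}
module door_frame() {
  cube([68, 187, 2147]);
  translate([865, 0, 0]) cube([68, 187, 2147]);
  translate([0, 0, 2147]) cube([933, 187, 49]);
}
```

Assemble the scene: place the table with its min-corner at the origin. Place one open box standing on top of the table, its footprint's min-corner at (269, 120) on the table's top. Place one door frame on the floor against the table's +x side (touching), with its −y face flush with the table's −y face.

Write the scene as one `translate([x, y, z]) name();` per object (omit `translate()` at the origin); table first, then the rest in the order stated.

table();
translate([269, 120, 761]) open_box();
translate([1346, 0, 0]) door_frame();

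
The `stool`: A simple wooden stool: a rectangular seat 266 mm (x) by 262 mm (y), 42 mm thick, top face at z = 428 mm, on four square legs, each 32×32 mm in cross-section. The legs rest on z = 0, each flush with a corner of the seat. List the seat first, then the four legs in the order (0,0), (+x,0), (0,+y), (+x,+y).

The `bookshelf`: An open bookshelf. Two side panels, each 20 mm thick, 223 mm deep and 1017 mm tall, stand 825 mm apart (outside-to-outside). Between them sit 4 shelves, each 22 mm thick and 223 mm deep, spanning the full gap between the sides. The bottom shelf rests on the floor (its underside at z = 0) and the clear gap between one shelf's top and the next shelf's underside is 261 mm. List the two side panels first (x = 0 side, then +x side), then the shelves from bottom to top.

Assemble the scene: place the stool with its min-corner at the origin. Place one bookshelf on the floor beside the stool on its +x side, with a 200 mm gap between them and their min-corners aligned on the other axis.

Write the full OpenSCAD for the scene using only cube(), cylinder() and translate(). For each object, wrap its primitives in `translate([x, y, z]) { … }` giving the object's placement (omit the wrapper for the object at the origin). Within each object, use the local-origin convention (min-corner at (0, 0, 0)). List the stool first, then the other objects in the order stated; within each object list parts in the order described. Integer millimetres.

translate([0, 0, 386]) cube([266, 262, 42]);
cube([32, 32, 386]);
translate([234, 0, 0]) cube([32, 32, 386]);
translate([0, 230, 0]) cube([32, 32, 386]);
translate([234, 230, 0]) cube([32, 32, 386]);
translate([466, 0, 0]) {
  cube([20, 223, 1017]);
  translate([805, 0, 0]) cube([20, 223, 1017]);
  translate([20, 0, 0]) cube([785, 223, 22]);
  translate([20, 0, 283]) cube([785, 223, 22]);
  translate([20, 0, 566]) cube([785, 223, 22]);
  translate([20, 0, 849]) cube([785, 223, 22]);
}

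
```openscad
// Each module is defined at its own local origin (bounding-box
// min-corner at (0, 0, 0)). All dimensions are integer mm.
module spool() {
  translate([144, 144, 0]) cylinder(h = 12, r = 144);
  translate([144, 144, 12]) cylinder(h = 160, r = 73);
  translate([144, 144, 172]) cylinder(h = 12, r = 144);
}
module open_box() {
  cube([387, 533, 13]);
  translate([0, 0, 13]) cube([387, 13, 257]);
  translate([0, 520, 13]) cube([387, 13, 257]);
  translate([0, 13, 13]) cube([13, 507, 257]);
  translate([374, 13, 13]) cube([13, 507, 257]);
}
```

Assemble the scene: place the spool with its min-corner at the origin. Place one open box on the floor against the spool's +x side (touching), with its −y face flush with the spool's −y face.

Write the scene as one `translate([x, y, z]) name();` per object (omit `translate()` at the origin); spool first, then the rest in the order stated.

spool();
translate([288, 0, 0]) open_box();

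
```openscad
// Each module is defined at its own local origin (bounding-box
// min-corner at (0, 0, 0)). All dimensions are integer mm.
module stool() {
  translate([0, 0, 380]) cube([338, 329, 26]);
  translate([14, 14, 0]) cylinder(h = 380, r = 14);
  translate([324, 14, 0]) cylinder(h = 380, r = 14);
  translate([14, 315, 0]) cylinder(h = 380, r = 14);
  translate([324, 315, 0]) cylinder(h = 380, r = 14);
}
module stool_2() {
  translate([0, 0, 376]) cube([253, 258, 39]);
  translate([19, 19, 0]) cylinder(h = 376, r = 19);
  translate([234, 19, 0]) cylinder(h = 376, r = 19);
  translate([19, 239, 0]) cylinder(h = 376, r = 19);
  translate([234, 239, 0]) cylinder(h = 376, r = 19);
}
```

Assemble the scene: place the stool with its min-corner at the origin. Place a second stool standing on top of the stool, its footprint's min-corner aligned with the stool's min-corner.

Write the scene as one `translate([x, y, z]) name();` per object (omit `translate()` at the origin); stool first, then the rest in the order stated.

stool();
translate([0, 0, 406]) stool_2();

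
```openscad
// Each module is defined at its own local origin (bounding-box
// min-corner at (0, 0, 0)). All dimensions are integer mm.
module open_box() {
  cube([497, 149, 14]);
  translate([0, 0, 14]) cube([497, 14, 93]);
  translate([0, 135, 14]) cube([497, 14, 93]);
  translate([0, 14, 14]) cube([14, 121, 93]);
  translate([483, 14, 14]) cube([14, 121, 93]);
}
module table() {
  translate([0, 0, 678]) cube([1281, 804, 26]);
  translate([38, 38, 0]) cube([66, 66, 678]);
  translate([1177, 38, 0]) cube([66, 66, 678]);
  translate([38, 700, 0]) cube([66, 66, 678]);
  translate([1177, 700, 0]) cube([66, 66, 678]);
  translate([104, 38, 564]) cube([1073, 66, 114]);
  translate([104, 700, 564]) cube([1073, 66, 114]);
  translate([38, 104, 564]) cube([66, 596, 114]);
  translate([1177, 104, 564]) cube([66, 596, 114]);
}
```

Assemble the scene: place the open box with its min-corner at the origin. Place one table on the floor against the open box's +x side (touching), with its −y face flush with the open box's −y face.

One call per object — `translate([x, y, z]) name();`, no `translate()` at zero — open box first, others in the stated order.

open_box();
translate([497, 0, 0]) table();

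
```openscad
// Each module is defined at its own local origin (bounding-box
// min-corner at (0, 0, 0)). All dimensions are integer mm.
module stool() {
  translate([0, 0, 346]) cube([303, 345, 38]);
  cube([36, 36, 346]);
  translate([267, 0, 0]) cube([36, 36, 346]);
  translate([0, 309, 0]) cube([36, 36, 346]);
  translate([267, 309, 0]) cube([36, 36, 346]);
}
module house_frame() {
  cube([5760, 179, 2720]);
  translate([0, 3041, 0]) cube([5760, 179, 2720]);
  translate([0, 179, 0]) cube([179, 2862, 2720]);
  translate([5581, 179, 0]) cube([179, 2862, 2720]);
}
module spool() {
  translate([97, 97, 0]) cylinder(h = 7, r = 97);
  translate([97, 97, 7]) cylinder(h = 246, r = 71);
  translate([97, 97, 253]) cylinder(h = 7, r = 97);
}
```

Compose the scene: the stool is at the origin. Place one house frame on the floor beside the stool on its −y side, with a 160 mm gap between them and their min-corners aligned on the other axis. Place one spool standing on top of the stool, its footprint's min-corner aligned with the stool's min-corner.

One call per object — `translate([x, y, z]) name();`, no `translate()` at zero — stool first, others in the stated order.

stool();
translate([0, -3380, 0]) house_frame();
translate([0, 0, 384]) spool();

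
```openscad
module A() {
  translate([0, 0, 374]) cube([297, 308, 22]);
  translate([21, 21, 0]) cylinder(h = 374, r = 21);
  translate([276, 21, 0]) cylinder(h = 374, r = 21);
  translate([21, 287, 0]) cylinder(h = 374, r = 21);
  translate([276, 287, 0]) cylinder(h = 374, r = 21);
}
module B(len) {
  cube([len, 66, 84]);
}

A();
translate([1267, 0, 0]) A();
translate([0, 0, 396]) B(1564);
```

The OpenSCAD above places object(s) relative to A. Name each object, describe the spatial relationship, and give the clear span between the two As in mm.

A is a stool. B is a beam. A beam spans the tops of two stools. The clear span between the two stools is 970 mm.

Second stool starts at x = 1267; first ends at x = 297; clear span = 1267 − 297 = 970 mm.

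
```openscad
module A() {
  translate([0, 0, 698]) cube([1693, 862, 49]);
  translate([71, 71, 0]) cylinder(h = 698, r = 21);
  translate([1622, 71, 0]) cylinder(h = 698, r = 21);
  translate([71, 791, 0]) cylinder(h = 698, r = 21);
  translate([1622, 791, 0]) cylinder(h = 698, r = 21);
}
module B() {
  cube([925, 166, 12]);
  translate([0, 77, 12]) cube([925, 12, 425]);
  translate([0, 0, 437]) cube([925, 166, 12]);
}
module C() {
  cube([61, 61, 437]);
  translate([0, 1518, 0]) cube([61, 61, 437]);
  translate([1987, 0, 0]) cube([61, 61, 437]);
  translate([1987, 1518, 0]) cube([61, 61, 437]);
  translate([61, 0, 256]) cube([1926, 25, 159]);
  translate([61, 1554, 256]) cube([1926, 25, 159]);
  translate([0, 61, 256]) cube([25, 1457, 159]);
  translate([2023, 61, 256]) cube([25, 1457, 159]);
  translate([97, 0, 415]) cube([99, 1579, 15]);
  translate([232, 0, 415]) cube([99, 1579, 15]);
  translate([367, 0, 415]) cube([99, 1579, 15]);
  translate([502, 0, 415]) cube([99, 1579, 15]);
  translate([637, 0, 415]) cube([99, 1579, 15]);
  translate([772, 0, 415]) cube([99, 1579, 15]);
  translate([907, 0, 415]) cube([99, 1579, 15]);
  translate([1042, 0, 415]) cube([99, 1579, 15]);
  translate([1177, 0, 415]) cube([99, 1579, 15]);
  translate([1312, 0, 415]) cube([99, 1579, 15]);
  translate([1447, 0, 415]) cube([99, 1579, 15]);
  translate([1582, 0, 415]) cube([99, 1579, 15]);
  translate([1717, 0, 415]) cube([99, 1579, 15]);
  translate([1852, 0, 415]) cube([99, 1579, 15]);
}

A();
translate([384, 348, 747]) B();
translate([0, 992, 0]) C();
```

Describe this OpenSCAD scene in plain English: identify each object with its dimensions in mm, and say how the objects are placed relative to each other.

A is a table: top 1693 mm (x) × 862 mm (y), 49 mm thick, upper face at z = 747 mm, on four round legs of 42 mm diameter, each leg's bounding box inset 50 mm from the nearest pair of top edges, running from z = 0 to the bottom of the top.

B is an I-beam lying along x, 925 mm long. Overall section height 449 mm. Two flanges 166 mm wide (y) and 12 mm thick, one on the floor and one at the top; a web 12 mm thick runs between them, centred on the flange width.

C is a bed frame 2048 mm long (x) by 1579 mm wide (y). Four 61×61 mm corner posts, 437 mm tall, at the corners of the footprint. Four rails of 25 mm thickness and 159 mm height run between adjacent posts with their undersides at z = 256 mm, their outer faces flush with the outside of the frame (the two x-running rails run between the posts' inner faces; the two y-running rails run between the posts' inner faces). 14 slats, each 99 mm wide (x) and 15 mm thick, lie across the top of the two x-running rails, running the full 1579 mm width of the frame in y; the slats are evenly spaced along x between the inner faces of the end posts with equal gaps (rounded down to the nearest mm) at the −x end and between each pair — any rounding remainder accumulates at the +x end.

The I-beam is on top of the table, centred. The bed frame is on the floor beside the table on its +y side.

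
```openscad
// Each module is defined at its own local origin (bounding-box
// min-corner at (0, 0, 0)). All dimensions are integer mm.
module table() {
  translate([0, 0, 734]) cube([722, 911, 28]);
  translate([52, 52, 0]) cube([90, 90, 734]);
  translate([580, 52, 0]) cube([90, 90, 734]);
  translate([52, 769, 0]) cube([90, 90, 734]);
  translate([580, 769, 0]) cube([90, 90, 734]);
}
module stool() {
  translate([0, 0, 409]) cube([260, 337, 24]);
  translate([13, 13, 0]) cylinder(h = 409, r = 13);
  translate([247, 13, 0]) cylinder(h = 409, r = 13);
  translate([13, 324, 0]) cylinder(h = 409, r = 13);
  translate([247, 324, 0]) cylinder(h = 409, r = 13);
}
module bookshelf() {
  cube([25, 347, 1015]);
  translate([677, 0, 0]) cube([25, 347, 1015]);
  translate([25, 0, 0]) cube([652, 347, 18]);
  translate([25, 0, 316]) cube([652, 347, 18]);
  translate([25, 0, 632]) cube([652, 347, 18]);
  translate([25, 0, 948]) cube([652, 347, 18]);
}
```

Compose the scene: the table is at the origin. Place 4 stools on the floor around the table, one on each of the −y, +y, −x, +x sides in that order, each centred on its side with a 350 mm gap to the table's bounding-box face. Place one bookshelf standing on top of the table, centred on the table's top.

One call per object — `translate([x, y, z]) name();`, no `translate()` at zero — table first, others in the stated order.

table();
translate([231, -687, 0]) stool();
translate([231, 1261, 0]) stool();
translate([-610, 287, 0]) stool();
translate([1072, 287, 0]) stool();
translate([10, 282, 762]) bookshelf();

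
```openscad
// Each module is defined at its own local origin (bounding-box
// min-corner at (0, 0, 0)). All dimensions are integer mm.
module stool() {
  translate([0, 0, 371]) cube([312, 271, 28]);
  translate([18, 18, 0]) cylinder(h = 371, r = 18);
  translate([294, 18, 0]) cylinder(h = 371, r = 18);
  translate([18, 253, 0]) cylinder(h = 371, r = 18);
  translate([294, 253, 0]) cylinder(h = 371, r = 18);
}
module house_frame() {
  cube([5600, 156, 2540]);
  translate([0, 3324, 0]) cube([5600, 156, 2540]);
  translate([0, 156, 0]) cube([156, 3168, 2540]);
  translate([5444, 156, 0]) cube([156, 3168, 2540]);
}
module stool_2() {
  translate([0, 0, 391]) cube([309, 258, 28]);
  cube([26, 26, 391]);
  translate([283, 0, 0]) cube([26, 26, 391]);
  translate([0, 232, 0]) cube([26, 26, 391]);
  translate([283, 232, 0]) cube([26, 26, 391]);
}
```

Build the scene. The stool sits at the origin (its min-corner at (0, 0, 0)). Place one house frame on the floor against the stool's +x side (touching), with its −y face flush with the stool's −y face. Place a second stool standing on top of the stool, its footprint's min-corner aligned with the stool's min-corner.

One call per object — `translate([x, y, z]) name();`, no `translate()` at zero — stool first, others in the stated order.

stool();
translate([312, 0, 0]) house_frame();
translate([0, 0, 399]) stool_2();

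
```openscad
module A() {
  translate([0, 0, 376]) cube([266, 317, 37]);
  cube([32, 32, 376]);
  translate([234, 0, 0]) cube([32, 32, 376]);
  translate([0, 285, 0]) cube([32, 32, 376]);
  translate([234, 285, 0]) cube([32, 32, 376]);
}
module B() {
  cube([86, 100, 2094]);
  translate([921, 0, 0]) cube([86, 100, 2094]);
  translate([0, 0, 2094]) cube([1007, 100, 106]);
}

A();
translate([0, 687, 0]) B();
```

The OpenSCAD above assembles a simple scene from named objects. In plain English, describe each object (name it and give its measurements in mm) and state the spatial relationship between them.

A is a four-legged stool. The seat is 266×317 mm, 37 mm thick, top at z = 413 mm. It stands on four square legs, each 32×32 mm in cross-section, from z = 0 to the seat underside, each flush with a corner of the seat.

B is a door frame. The clear opening is 835 mm wide and 2094 mm high. Two 86 mm wide jambs, 100 mm deep, stand either side of the opening from the floor to the top of the opening. A 106 mm thick head sits across the top of both jambs, spanning the full outside width of the frame.

The door frame is on the floor beside the stool on its +y side.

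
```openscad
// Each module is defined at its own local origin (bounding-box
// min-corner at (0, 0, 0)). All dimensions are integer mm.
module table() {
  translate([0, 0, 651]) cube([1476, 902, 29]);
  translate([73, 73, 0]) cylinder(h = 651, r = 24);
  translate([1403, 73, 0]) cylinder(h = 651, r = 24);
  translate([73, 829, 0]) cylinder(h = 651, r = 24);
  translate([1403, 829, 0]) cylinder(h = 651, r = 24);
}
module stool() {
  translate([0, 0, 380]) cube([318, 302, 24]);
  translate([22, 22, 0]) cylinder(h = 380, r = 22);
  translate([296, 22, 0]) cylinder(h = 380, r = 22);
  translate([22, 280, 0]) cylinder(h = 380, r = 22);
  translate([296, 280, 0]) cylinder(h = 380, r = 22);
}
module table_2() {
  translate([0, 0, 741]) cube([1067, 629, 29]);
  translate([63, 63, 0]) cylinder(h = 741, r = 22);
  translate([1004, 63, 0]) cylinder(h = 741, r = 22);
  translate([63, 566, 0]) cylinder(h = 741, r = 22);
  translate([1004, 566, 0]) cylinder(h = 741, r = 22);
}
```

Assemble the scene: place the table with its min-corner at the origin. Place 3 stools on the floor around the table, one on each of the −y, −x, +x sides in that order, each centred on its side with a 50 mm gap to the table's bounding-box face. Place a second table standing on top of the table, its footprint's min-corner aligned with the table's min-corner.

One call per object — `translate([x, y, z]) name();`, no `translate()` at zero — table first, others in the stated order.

table();
translate([579, -352, 0]) stool();
translate([-368, 300, 0]) stool();
translate([1526, 300, 0]) stool();
translate([0, 0, 680]) table_2();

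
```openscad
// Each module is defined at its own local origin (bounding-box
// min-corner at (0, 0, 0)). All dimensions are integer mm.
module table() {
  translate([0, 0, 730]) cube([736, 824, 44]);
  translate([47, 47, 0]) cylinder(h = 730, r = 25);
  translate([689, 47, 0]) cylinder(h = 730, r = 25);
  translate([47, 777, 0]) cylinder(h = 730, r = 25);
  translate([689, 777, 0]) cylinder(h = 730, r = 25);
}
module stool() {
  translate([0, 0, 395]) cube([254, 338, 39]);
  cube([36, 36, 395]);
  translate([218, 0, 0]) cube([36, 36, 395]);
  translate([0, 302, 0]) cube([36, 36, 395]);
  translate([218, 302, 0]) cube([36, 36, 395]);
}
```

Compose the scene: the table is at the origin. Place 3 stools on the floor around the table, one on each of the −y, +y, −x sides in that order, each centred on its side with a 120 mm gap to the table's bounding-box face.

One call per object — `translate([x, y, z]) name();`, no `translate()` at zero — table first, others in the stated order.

table();
translate([241, -458, 0]) stool();
translate([241, 944, 0]) stool();
translate([-374, 243, 0]) stool();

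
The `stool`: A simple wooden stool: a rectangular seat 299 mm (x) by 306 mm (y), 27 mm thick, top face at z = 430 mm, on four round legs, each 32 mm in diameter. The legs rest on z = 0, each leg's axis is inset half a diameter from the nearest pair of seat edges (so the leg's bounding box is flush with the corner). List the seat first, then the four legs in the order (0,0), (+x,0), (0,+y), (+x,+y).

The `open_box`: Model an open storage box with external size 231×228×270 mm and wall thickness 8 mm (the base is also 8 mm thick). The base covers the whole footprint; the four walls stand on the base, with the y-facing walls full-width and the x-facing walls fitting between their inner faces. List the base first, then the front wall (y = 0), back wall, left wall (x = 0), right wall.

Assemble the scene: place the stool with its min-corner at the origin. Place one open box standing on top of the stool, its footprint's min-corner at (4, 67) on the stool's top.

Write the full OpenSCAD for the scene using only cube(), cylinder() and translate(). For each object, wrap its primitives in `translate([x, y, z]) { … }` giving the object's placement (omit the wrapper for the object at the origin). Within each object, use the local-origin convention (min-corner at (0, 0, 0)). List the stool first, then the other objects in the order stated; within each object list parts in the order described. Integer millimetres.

translate([0, 0, 403]) cube([299, 306, 27]);
translate([16, 16, 0]) cylinder(h = 403, r = 16);
translate([283, 16, 0]) cylinder(h = 403, r = 16);
translate([16, 290, 0]) cylinder(h = 403, r = 16);
translate([283, 290, 0]) cylinder(h = 403, r = 16);
translate([4, 67, 430]) {
  cube([231, 228, 8]);
  translate([0, 0, 8]) cube([231, 8, 262]);
  translate([0, 220, 8]) cube([231, 8, 262]);
  translate([0, 8, 8]) cube([8, 212, 262]);
  translate([223, 8, 8]) cube([8, 212, 262]);
}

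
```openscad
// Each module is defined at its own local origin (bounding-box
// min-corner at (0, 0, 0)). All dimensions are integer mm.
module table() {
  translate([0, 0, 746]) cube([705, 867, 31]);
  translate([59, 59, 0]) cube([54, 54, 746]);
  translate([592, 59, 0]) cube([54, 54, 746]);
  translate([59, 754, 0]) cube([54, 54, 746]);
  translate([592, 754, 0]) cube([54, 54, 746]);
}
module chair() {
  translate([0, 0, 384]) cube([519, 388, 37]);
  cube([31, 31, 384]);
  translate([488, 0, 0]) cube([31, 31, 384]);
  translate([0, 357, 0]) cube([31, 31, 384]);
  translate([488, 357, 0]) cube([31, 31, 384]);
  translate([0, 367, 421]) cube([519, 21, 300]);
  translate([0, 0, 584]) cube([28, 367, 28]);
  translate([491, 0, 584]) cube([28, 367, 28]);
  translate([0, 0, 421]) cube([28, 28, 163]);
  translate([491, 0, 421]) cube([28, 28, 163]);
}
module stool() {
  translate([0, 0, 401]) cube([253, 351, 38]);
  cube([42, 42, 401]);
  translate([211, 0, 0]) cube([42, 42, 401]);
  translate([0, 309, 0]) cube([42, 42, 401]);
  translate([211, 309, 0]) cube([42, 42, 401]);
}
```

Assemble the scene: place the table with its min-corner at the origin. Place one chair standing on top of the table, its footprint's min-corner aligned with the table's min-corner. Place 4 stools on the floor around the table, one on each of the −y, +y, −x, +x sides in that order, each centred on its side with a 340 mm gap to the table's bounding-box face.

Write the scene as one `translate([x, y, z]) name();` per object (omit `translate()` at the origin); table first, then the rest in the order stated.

table();
translate([0, 0, 777]) chair();
translate([226, -691, 0]) stool();
translate([226, 1207, 0]) stool();
translate([-593, 258, 0]) stool();
translate([1045, 258, 0]) stool();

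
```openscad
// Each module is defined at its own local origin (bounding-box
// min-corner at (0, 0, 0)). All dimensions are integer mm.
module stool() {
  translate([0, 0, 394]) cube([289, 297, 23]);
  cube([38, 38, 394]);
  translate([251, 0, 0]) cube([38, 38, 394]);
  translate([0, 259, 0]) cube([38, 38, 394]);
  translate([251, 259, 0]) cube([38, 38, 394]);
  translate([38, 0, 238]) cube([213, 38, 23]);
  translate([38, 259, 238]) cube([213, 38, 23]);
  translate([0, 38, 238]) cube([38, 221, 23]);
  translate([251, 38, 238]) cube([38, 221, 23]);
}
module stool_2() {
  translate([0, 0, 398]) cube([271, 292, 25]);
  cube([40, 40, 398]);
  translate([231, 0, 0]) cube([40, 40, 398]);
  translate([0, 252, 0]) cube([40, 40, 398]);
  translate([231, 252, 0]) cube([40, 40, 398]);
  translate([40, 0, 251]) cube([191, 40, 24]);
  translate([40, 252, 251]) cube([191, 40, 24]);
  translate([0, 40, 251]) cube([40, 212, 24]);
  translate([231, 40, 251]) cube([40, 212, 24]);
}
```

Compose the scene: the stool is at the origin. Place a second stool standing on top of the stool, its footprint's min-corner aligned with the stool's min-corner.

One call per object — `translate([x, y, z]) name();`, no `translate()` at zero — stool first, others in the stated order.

stool();
translate([0, 0, 417]) stool_2();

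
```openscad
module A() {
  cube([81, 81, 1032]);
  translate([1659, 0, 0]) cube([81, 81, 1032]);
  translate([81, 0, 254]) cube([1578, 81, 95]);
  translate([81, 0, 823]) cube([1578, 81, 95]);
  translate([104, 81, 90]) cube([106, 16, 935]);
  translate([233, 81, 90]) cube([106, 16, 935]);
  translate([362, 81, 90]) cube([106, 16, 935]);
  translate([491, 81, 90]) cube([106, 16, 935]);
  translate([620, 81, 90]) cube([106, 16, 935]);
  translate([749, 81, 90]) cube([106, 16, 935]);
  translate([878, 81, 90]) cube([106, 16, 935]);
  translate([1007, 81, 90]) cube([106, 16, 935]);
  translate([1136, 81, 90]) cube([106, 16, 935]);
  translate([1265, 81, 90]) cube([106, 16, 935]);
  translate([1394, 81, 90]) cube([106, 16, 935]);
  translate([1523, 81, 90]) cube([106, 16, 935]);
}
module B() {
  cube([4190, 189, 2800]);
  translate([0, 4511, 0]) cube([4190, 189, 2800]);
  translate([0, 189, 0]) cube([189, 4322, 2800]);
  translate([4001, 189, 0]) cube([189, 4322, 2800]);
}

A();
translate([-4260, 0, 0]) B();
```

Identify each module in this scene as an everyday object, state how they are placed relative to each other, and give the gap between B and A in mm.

The house frame's nearest face is 70 mm from the fence section's −x face.

A is a fence section. B is a house frame. The house frame is on the floor beside the fence section on its −x side. The gap between the house frame and the fence section is 70 mm.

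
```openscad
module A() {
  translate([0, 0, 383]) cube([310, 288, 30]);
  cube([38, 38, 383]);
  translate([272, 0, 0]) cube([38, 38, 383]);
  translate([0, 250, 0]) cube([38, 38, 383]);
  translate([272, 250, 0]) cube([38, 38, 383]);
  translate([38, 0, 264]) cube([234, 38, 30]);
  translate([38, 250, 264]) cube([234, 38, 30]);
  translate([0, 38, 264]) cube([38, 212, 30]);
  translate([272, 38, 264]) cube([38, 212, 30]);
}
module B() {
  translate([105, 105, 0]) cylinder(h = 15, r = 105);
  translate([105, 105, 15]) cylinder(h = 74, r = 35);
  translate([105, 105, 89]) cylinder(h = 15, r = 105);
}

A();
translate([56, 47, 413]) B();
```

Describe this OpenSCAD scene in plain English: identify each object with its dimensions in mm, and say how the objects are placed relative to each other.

A is a four-legged stool. The seat is a 310×288×30 mm slab whose top surface is at z = 413 mm; four square legs, each 38×38 mm in cross-section, run from the floor (z = 0) to the underside of the seat, each flush with a corner of the seat. Four stretchers, 38 mm wide and 30 mm tall, connect adjacent legs with their undersides at z = 264 mm, each running between the inner faces of the legs it joins and aligned with the legs' outer faces on the other axis.

B is a spool: two coaxial disc flanges of radius 105 mm and thickness 15 mm, joined by a core cylinder of radius 35 mm and height 74 mm. The lower flange rests on z = 0 and the three cylinders share a vertical axis.

The spool is on top of the stool.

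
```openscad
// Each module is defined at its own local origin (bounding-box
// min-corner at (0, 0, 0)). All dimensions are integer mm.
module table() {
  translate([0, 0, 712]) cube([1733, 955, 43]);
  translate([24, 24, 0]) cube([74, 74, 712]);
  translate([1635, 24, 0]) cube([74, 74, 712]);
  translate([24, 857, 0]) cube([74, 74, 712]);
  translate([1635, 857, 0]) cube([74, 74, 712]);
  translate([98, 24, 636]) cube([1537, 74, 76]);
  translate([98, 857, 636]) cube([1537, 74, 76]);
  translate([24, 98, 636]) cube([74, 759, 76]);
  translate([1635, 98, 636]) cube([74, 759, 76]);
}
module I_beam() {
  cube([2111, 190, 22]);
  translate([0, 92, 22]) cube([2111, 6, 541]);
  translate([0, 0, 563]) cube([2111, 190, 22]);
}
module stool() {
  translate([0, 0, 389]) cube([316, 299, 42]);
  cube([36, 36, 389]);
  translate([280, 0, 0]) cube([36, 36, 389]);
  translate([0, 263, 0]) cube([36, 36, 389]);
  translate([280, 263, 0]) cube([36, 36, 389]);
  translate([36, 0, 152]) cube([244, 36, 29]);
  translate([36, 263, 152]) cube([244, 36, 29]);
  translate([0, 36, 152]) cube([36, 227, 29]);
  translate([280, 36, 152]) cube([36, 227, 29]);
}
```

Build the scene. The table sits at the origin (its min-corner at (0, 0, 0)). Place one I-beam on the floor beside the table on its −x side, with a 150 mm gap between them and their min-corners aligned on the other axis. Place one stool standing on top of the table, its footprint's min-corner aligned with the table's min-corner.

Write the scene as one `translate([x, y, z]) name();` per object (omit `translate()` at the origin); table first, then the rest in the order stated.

table();
translate([-2261, 0, 0]) I_beam();
translate([0, 0, 755]) stool();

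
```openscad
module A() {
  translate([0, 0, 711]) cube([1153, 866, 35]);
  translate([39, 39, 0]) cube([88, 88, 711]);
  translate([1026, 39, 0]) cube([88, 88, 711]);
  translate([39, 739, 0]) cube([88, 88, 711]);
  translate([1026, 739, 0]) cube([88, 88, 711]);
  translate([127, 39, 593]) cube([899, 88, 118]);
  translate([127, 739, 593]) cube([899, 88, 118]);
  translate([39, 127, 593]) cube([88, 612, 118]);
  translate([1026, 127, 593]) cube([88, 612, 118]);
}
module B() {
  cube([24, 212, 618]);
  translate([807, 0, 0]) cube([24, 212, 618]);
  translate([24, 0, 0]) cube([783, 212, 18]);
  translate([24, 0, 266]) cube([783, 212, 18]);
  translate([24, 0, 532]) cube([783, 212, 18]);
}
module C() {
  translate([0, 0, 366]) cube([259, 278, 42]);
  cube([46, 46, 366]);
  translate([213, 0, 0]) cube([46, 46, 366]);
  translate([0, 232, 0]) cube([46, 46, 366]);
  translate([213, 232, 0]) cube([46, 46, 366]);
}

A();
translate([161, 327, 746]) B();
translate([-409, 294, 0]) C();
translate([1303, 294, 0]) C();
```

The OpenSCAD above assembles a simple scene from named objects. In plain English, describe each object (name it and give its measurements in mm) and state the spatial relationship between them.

A is a table: top 1153 mm (x) × 866 mm (y), 35 mm thick, upper face at z = 746 mm, on four 88×88 mm square legs, each inset 39 mm from the nearest pair of top edges, running from z = 0 to the bottom of the top. Four apron rails, 88 mm thick and 118 mm tall, run between adjacent legs with their top edges flush with the underside of the top and their outer faces flush with the legs' outer faces.

B is an open bookshelf. Two side panels, each 24 mm thick, 212 mm deep and 618 mm tall, stand 831 mm apart (outside-to-outside). Between them sit 3 shelves, each 18 mm thick and 212 mm deep, spanning the full gap between the sides. The bottom shelf rests on the floor (its underside at z = 0) and the clear gap between one shelf's top and the next shelf's underside is 248 mm.

C is a simple wooden stool: a rectangular seat 259 mm (x) by 278 mm (y), 42 mm thick, top face at z = 408 mm, on four square legs, each 46×46 mm in cross-section. The legs rest on z = 0, each flush with a corner of the seat.

The bookshelf is on top of the table, centred. Two stools sit around the table at the −x, +x sides.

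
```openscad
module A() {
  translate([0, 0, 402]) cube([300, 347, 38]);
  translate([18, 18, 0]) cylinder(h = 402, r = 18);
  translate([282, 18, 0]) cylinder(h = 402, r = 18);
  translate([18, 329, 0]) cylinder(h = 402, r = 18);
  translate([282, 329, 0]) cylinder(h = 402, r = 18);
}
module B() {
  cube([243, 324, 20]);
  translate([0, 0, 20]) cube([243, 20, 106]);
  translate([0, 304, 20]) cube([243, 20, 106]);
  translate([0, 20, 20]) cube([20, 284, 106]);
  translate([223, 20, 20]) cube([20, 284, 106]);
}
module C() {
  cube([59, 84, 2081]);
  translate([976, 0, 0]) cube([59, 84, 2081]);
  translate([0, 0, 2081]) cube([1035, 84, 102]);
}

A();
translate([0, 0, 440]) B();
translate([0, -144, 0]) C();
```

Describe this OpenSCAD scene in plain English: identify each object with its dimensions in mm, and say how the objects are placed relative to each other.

A is a simple wooden stool: a rectangular seat 300 mm (x) by 347 mm (y), 38 mm thick, top face at z = 440 mm, on four round legs, each 36 mm in diameter. The legs rest on z = 0, each leg's axis is inset half a diameter from the nearest pair of seat edges (so the leg's bounding box is flush with the corner).

B is an open storage box with external size 243×324×126 mm and wall thickness 20 mm (the base is also 20 mm thick). The base covers the whole footprint; the four walls stand on the base, with the y-facing walls full-width and the x-facing walls fitting between their inner faces.

C is a door frame. The clear opening is 917 mm wide and 2081 mm high. Two 59 mm wide jambs, 84 mm deep, stand either side of the opening from the floor to the top of the opening. A 102 mm thick head sits across the top of both jambs, spanning the full outside width of the frame.

The open box is on top of the stool. The door frame is on the floor beside the stool on its −y side.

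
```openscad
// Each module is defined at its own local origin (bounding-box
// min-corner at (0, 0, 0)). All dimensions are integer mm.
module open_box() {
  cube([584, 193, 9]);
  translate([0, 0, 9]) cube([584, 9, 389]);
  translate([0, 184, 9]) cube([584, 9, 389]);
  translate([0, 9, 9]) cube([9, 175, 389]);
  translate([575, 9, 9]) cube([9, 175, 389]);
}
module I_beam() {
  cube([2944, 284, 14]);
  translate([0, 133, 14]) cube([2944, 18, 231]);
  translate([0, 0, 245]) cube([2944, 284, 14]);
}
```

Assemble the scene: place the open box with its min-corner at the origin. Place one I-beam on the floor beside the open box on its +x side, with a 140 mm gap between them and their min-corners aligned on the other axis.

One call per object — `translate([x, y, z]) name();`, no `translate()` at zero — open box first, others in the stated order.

open_box();
translate([724, 0, 0]) I_beam();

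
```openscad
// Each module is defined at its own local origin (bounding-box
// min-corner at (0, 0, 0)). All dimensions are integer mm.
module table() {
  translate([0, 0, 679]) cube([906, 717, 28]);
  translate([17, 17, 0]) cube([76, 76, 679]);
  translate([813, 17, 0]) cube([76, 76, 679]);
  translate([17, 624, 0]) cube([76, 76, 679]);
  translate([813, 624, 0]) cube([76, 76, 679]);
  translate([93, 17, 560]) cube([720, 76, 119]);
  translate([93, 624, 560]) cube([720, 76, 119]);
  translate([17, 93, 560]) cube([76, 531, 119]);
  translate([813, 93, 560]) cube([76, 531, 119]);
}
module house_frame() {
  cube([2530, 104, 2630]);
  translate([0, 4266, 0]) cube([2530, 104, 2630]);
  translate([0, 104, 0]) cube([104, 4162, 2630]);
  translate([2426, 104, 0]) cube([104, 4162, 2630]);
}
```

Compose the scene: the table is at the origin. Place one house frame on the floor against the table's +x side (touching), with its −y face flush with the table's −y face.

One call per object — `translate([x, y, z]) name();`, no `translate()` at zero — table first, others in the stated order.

table();
translate([906, 0, 0]) house_frame();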